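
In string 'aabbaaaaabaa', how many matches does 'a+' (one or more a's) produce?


Pattern 'a+' matches one or more consecutive a's.
String: 'aabbaaaaabaa'
Scanning for runs of a:
  Match 1: 'aa' (length 2)
  Match 2: 'aaaaa' (length 5)
  Match 3: 'aa' (length 2)
Total matches: 3

3


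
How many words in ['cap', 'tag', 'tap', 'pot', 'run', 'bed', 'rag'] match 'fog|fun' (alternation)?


Alternation 'fog|fun' matches either 'fog' or 'fun'.
Checking each word:
  'cap' -> no
  'tag' -> no
  'tap' -> no
  'pot' -> no
  'run' -> no
  'bed' -> no
  'rag' -> no
Matches: []
Count: 0

0


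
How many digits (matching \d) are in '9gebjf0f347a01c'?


\d matches any digit 0-9.
Scanning '9gebjf0f347a01c':
  pos 0: '9' -> DIGIT
  pos 6: '0' -> DIGIT
  pos 8: '3' -> DIGIT
  pos 9: '4' -> DIGIT
  pos 10: '7' -> DIGIT
  pos 12: '0' -> DIGIT
  pos 13: '1' -> DIGIT
Digits found: ['9', '0', '3', '4', '7', '0', '1']
Total: 7

7


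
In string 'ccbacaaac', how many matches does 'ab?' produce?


Pattern 'ab?' matches 'a' optionally followed by 'b'.
String: 'ccbacaaac'
Scanning left to right for 'a' then checking next char:
  Match 1: 'a' (a not followed by b)
  Match 2: 'a' (a not followed by b)
  Match 3: 'a' (a not followed by b)
  Match 4: 'a' (a not followed by b)
Total matches: 4

4


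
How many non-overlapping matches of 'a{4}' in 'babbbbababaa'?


Pattern 'a{4}' matches exactly 4 consecutive a's (greedy, non-overlapping).
String: 'babbbbababaa'
Scanning for runs of a's:
  Run at pos 1: 'a' (length 1) -> 0 match(es)
  Run at pos 6: 'a' (length 1) -> 0 match(es)
  Run at pos 8: 'a' (length 1) -> 0 match(es)
  Run at pos 10: 'aa' (length 2) -> 0 match(es)
Matches found: []
Total: 0

0


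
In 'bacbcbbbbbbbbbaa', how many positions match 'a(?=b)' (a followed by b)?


Lookahead 'a(?=b)' matches 'a' only when followed by 'b'.
String: 'bacbcbbbbbbbbbaa'
Checking each position where char is 'a':
  pos 1: 'a' -> no (next='c')
  pos 14: 'a' -> no (next='a')
Matching positions: []
Count: 0

0


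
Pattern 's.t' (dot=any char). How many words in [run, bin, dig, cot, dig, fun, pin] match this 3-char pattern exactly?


Pattern 's.t' means: starts with 's', any single char, ends with 't'.
Checking each word (must be exactly 3 chars):
  'run' (len=3): no
  'bin' (len=3): no
  'dig' (len=3): no
  'cot' (len=3): no
  'dig' (len=3): no
  'fun' (len=3): no
  'pin' (len=3): no
Matching words: []
Total: 0

0


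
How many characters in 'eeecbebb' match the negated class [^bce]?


Negated class [^bce] matches any char NOT in {b, c, e}
Scanning 'eeecbebb':
  pos 0: 'e' -> no (excluded)
  pos 1: 'e' -> no (excluded)
  pos 2: 'e' -> no (excluded)
  pos 3: 'c' -> no (excluded)
  pos 4: 'b' -> no (excluded)
  pos 5: 'e' -> no (excluded)
  pos 6: 'b' -> no (excluded)
  pos 7: 'b' -> no (excluded)
Total matches: 0

0


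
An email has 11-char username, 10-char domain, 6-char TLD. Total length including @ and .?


An email address has format: username@domain.tld
Username length: 11
'@' character: 1
Domain length: 10
'.' character: 1
TLD length: 6
Total = 11 + 1 + 10 + 1 + 6 = 29

29


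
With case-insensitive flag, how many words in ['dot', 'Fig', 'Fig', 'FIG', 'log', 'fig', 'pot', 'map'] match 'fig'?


Case-insensitive matching: compare each word's lowercase form to 'fig'.
  'dot' -> lower='dot' -> no
  'Fig' -> lower='fig' -> MATCH
  'Fig' -> lower='fig' -> MATCH
  'FIG' -> lower='fig' -> MATCH
  'log' -> lower='log' -> no
  'fig' -> lower='fig' -> MATCH
  'pot' -> lower='pot' -> no
  'map' -> lower='map' -> no
Matches: ['Fig', 'Fig', 'FIG', 'fig']
Count: 4

4


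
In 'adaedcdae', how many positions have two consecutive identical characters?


Looking for consecutive identical characters in 'adaedcdae':
  pos 0-1: 'a' vs 'd' -> different
  pos 1-2: 'd' vs 'a' -> different
  pos 2-3: 'a' vs 'e' -> different
  pos 3-4: 'e' vs 'd' -> different
  pos 4-5: 'd' vs 'c' -> different
  pos 5-6: 'c' vs 'd' -> different
  pos 6-7: 'd' vs 'a' -> different
  pos 7-8: 'a' vs 'e' -> different
Consecutive identical pairs: []
Count: 0

0


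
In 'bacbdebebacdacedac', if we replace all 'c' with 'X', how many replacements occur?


re.sub('c', 'X', text) replaces every occurrence of 'c' with 'X'.
Text: 'bacbdebebacdacedac'
Scanning for 'c':
  pos 2: 'c' -> replacement #1
  pos 10: 'c' -> replacement #2
  pos 13: 'c' -> replacement #3
  pos 17: 'c' -> replacement #4
Total replacements: 4

4


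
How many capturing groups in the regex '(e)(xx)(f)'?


To count capturing groups, count each '(' that starts a group.
Pattern: '(e)(xx)(f)'
Walking through the pattern:
  Position 0: '(' -> group #1
  Position 3: '(' -> group #2
  Position 7: '(' -> group #3
Total capturing groups: 3

3


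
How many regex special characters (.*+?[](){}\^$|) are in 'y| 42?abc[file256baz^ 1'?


Regex special characters are: . * + ? [ ] ( ) { } \ ^ $ |
Scanning 'y| 42?abc[file256baz^ 1':
  pos 1: '|' -> SPECIAL
  pos 5: '?' -> SPECIAL
  pos 9: '[' -> SPECIAL
  pos 20: '^' -> SPECIAL
Special chars found: ['|', '?', '[', '^']
Total: 4

4


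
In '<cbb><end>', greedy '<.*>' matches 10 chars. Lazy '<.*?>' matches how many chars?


Greedy '<.*>' tries to match as MUCH as possible.
Lazy '<.*?>' tries to match as LITTLE as possible.

String: '<cbb><end>'
Greedy '<.*>' starts at first '<' and extends to the LAST '>': '<cbb><end>' (10 chars)
Lazy '<.*?>' starts at first '<' and stops at the FIRST '>': '<cbb>' (5 chars)

5


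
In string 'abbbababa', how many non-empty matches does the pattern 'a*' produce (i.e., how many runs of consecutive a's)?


Pattern 'a*' matches zero or more a's. We want non-empty runs of consecutive a's.
String: 'abbbababa'
Walking through the string to find runs of a's:
  Run 1: positions 0-0 -> 'a'
  Run 2: positions 4-4 -> 'a'
  Run 3: positions 6-6 -> 'a'
  Run 4: positions 8-8 -> 'a'
Non-empty runs found: ['a', 'a', 'a', 'a']
Count: 4

4


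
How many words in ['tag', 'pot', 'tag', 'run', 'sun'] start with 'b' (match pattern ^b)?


Pattern ^b anchors to start of word. Check which words begin with 'b':
  'tag' -> no
  'pot' -> no
  'tag' -> no
  'run' -> no
  'sun' -> no
Matching words: []
Count: 0

0


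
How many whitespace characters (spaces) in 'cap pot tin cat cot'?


\s matches whitespace characters (spaces, tabs, etc.).
Text: 'cap pot tin cat cot'
This text has 5 words separated by spaces.
Number of spaces = number of words - 1 = 5 - 1 = 4

4


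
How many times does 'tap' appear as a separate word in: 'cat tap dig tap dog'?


Scanning each word for exact match 'tap':
  Word 1: 'cat' -> no
  Word 2: 'tap' -> MATCH
  Word 3: 'dig' -> no
  Word 4: 'tap' -> MATCH
  Word 5: 'dog' -> no
Total matches: 2

2


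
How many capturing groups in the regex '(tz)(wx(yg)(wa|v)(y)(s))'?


To count capturing groups, count each '(' that starts a group.
Pattern: '(tz)(wx(yg)(wa|v)(y)(s))'
Walking through the pattern:
  Position 0: '(' -> group #1
  Position 4: '(' -> group #2
  Position 7: '(' -> group #3
  Position 11: '(' -> group #4
  Position 17: '(' -> group #5
  Position 20: '(' -> group #6
Total capturing groups: 6

6


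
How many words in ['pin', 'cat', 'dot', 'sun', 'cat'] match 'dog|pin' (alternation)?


Alternation 'dog|pin' matches either 'dog' or 'pin'.
Checking each word:
  'pin' -> MATCH
  'cat' -> no
  'dot' -> no
  'sun' -> no
  'cat' -> no
Matches: ['pin']
Count: 1

1


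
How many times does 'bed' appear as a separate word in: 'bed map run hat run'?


Scanning each word for exact match 'bed':
  Word 1: 'bed' -> MATCH
  Word 2: 'map' -> no
  Word 3: 'run' -> no
  Word 4: 'hat' -> no
  Word 5: 'run' -> no
Total matches: 1

1


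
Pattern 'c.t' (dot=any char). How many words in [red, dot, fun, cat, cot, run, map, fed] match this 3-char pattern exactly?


Pattern 'c.t' means: starts with 'c', any single char, ends with 't'.
Checking each word (must be exactly 3 chars):
  'red' (len=3): no
  'dot' (len=3): no
  'fun' (len=3): no
  'cat' (len=3): MATCH
  'cot' (len=3): MATCH
  'run' (len=3): no
  'map' (len=3): no
  'fed' (len=3): no
Matching words: ['cat', 'cot']
Total: 2

2


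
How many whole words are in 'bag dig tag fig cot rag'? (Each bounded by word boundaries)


Word boundaries (\b) mark the start/end of each word.
Text: 'bag dig tag fig cot rag'
Splitting by whitespace:
  Word 1: 'bag'
  Word 2: 'dig'
  Word 3: 'tag'
  Word 4: 'fig'
  Word 5: 'cot'
  Word 6: 'rag'
Total whole words: 6

6


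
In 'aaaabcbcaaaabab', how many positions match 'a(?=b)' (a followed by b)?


Lookahead 'a(?=b)' matches 'a' only when followed by 'b'.
String: 'aaaabcbcaaaabab'
Checking each position where char is 'a':
  pos 0: 'a' -> no (next='a')
  pos 1: 'a' -> no (next='a')
  pos 2: 'a' -> no (next='a')
  pos 3: 'a' -> MATCH (next='b')
  pos 8: 'a' -> no (next='a')
  pos 9: 'a' -> no (next='a')
  pos 10: 'a' -> no (next='a')
  pos 11: 'a' -> MATCH (next='b')
  pos 13: 'a' -> MATCH (next='b')
Matching positions: [3, 11, 13]
Count: 3

3


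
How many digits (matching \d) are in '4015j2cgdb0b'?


\d matches any digit 0-9.
Scanning '4015j2cgdb0b':
  pos 0: '4' -> DIGIT
  pos 1: '0' -> DIGIT
  pos 2: '1' -> DIGIT
  pos 3: '5' -> DIGIT
  pos 5: '2' -> DIGIT
  pos 10: '0' -> DIGIT
Digits found: ['4', '0', '1', '5', '2', '0']
Total: 6

6


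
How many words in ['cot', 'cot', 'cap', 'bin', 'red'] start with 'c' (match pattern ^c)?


Pattern ^c anchors to start of word. Check which words begin with 'c':
  'cot' -> MATCH (starts with 'c')
  'cot' -> MATCH (starts with 'c')
  'cap' -> MATCH (starts with 'c')
  'bin' -> no
  'red' -> no
Matching words: ['cot', 'cot', 'cap']
Count: 3

3


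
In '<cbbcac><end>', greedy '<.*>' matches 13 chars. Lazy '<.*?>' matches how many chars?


Greedy '<.*>' tries to match as MUCH as possible.
Lazy '<.*?>' tries to match as LITTLE as possible.

String: '<cbbcac><end>'
Greedy '<.*>' starts at first '<' and extends to the LAST '>': '<cbbcac><end>' (13 chars)
Lazy '<.*?>' starts at first '<' and stops at the FIRST '>': '<cbbcac>' (8 chars)

8


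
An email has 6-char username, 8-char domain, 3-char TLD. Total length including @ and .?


An email address has format: username@domain.tld
Username length: 6
'@' character: 1
Domain length: 8
'.' character: 1
TLD length: 3
Total = 6 + 1 + 8 + 1 + 3 = 19

19


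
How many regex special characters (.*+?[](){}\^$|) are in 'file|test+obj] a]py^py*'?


Regex special characters are: . * + ? [ ] ( ) { } \ ^ $ |
Scanning 'file|test+obj] a]py^py*':
  pos 4: '|' -> SPECIAL
  pos 9: '+' -> SPECIAL
  pos 13: ']' -> SPECIAL
  pos 16: ']' -> SPECIAL
  pos 19: '^' -> SPECIAL
  pos 22: '*' -> SPECIAL
Special chars found: ['|', '+', ']', ']', '^', '*']
Total: 6

6


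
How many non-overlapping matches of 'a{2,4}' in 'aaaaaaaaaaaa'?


Pattern 'a{2,4}' matches between 2 and 4 consecutive a's (greedy).
String: 'aaaaaaaaaaaa'
Finding runs of a's and applying greedy matching:
  Run at pos 0: 'aaaaaaaaaaaa' (length 12)
Matches: ['aaaa', 'aaaa', 'aaaa']
Count: 3

3


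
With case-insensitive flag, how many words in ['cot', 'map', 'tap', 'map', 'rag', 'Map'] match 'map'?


Case-insensitive matching: compare each word's lowercase form to 'map'.
  'cot' -> lower='cot' -> no
  'map' -> lower='map' -> MATCH
  'tap' -> lower='tap' -> no
  'map' -> lower='map' -> MATCH
  'rag' -> lower='rag' -> no
  'Map' -> lower='map' -> MATCH
Matches: ['map', 'map', 'Map']
Count: 3

3


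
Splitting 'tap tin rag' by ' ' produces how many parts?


Splitting by ' ' breaks the string at each occurrence of the separator.
Text: 'tap tin rag'
Parts after split:
  Part 1: 'tap'
  Part 2: 'tin'
  Part 3: 'rag'
Total parts: 3

3


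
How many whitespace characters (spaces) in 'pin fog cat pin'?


\s matches whitespace characters (spaces, tabs, etc.).
Text: 'pin fog cat pin'
This text has 4 words separated by spaces.
Number of spaces = number of words - 1 = 4 - 1 = 3

3


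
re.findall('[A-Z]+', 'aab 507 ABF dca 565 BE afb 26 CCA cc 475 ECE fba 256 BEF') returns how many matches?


Pattern '[A-Z]+' finds one or more uppercase letters.
Text: 'aab 507 ABF dca 565 BE afb 26 CCA cc 475 ECE fba 256 BEF'
Scanning for matches:
  Match 1: 'ABF'
  Match 2: 'BE'
  Match 3: 'CCA'
  Match 4: 'ECE'
  Match 5: 'BEF'
Total matches: 5

5


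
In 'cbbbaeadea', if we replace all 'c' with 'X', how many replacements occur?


re.sub('c', 'X', text) replaces every occurrence of 'c' with 'X'.
Text: 'cbbbaeadea'
Scanning for 'c':
  pos 0: 'c' -> replacement #1
Total replacements: 1

1


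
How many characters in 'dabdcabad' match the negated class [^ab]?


Negated class [^ab] matches any char NOT in {a, b}
Scanning 'dabdcabad':
  pos 0: 'd' -> MATCH
  pos 1: 'a' -> no (excluded)
  pos 2: 'b' -> no (excluded)
  pos 3: 'd' -> MATCH
  pos 4: 'c' -> MATCH
  pos 5: 'a' -> no (excluded)
  pos 6: 'b' -> no (excluded)
  pos 7: 'a' -> no (excluded)
  pos 8: 'd' -> MATCH
Total matches: 4

4


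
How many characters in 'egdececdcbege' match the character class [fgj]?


Character class [fgj] matches any of: {f, g, j}
Scanning string 'egdececdcbege' character by character:
  pos 0: 'e' -> no
  pos 1: 'g' -> MATCH
  pos 2: 'd' -> no
  pos 3: 'e' -> no
  pos 4: 'c' -> no
  pos 5: 'e' -> no
  pos 6: 'c' -> no
  pos 7: 'd' -> no
  pos 8: 'c' -> no
  pos 9: 'b' -> no
  pos 10: 'e' -> no
  pos 11: 'g' -> MATCH
  pos 12: 'e' -> no
Total matches: 2

2


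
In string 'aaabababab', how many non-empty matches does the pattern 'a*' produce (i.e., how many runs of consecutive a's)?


Pattern 'a*' matches zero or more a's. We want non-empty runs of consecutive a's.
String: 'aaabababab'
Walking through the string to find runs of a's:
  Run 1: positions 0-2 -> 'aaa'
  Run 2: positions 4-4 -> 'a'
  Run 3: positions 6-6 -> 'a'
  Run 4: positions 8-8 -> 'a'
Non-empty runs found: ['aaa', 'a', 'a', 'a']
Count: 4

4


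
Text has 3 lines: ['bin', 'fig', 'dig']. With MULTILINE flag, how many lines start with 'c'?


With MULTILINE flag, ^ matches the start of each line.
Lines: ['bin', 'fig', 'dig']
Checking which lines start with 'c':
  Line 1: 'bin' -> no
  Line 2: 'fig' -> no
  Line 3: 'dig' -> no
Matching lines: []
Count: 0

0


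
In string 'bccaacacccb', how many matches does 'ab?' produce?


Pattern 'ab?' matches 'a' optionally followed by 'b'.
String: 'bccaacacccb'
Scanning left to right for 'a' then checking next char:
  Match 1: 'a' (a not followed by b)
  Match 2: 'a' (a not followed by b)
  Match 3: 'a' (a not followed by b)
Total matches: 3

3


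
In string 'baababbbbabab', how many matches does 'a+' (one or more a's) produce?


Pattern 'a+' matches one or more consecutive a's.
String: 'baababbbbabab'
Scanning for runs of a:
  Match 1: 'aa' (length 2)
  Match 2: 'a' (length 1)
  Match 3: 'a' (length 1)
  Match 4: 'a' (length 1)
Total matches: 4

4


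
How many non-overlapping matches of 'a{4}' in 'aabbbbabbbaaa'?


Pattern 'a{4}' matches exactly 4 consecutive a's (greedy, non-overlapping).
String: 'aabbbbabbbaaa'
Scanning for runs of a's:
  Run at pos 0: 'aa' (length 2) -> 0 match(es)
  Run at pos 6: 'a' (length 1) -> 0 match(es)
  Run at pos 10: 'aaa' (length 3) -> 0 match(es)
Matches found: []
Total: 0

0


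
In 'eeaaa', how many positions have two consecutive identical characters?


Looking for consecutive identical characters in 'eeaaa':
  pos 0-1: 'e' vs 'e' -> MATCH ('ee')
  pos 1-2: 'e' vs 'a' -> different
  pos 2-3: 'a' vs 'a' -> MATCH ('aa')
  pos 3-4: 'a' vs 'a' -> MATCH ('aa')
Consecutive identical pairs: ['ee', 'aa', 'aa']
Count: 3

3


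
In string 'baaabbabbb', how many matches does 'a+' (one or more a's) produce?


Pattern 'a+' matches one or more consecutive a's.
String: 'baaabbabbb'
Scanning for runs of a:
  Match 1: 'aaa' (length 3)
  Match 2: 'a' (length 1)
Total matches: 2

2


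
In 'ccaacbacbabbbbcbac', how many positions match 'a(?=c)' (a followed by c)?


Lookahead 'a(?=c)' matches 'a' only when followed by 'c'.
String: 'ccaacbacbabbbbcbac'
Checking each position where char is 'a':
  pos 2: 'a' -> no (next='a')
  pos 3: 'a' -> MATCH (next='c')
  pos 6: 'a' -> MATCH (next='c')
  pos 9: 'a' -> no (next='b')
  pos 16: 'a' -> MATCH (next='c')
Matching positions: [3, 6, 16]
Count: 3

3


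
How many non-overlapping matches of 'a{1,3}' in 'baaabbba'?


Pattern 'a{1,3}' matches between 1 and 3 consecutive a's (greedy).
String: 'baaabbba'
Finding runs of a's and applying greedy matching:
  Run at pos 1: 'aaa' (length 3)
  Run at pos 7: 'a' (length 1)
Matches: ['aaa', 'a']
Count: 2

2


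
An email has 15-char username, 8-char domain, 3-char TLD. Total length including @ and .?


An email address has format: username@domain.tld
Username length: 15
'@' character: 1
Domain length: 8
'.' character: 1
TLD length: 3
Total = 15 + 1 + 8 + 1 + 3 = 28

28


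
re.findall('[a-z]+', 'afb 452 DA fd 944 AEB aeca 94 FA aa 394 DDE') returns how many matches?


Pattern '[a-z]+' finds one or more lowercase letters.
Text: 'afb 452 DA fd 944 AEB aeca 94 FA aa 394 DDE'
Scanning for matches:
  Match 1: 'afb'
  Match 2: 'fd'
  Match 3: 'aeca'
  Match 4: 'aa'
Total matches: 4

4


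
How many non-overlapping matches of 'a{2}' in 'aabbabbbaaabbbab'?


Pattern 'a{2}' matches exactly 2 consecutive a's (greedy, non-overlapping).
String: 'aabbabbbaaabbbab'
Scanning for runs of a's:
  Run at pos 0: 'aa' (length 2) -> 1 match(es)
  Run at pos 4: 'a' (length 1) -> 0 match(es)
  Run at pos 8: 'aaa' (length 3) -> 1 match(es)
  Run at pos 14: 'a' (length 1) -> 0 match(es)
Matches found: ['aa', 'aa']
Total: 2

2


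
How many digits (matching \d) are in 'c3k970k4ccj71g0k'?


\d matches any digit 0-9.
Scanning 'c3k970k4ccj71g0k':
  pos 1: '3' -> DIGIT
  pos 3: '9' -> DIGIT
  pos 4: '7' -> DIGIT
  pos 5: '0' -> DIGIT
  pos 7: '4' -> DIGIT
  pos 11: '7' -> DIGIT
  pos 12: '1' -> DIGIT
  pos 14: '0' -> DIGIT
Digits found: ['3', '9', '7', '0', '4', '7', '1', '0']
Total: 8

8


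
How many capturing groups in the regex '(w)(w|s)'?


To count capturing groups, count each '(' that starts a group.
Pattern: '(w)(w|s)'
Walking through the pattern:
  Position 0: '(' -> group #1
  Position 3: '(' -> group #2
Total capturing groups: 2

2


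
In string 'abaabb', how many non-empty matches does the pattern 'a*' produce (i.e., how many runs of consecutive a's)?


Pattern 'a*' matches zero or more a's. We want non-empty runs of consecutive a's.
String: 'abaabb'
Walking through the string to find runs of a's:
  Run 1: positions 0-0 -> 'a'
  Run 2: positions 2-3 -> 'aa'
Non-empty runs found: ['a', 'aa']
Count: 2

2


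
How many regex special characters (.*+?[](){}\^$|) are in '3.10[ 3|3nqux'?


Regex special characters are: . * + ? [ ] ( ) { } \ ^ $ |
Scanning '3.10[ 3|3nqux':
  pos 1: '.' -> SPECIAL
  pos 4: '[' -> SPECIAL
  pos 7: '|' -> SPECIAL
Special chars found: ['.', '[', '|']
Total: 3

3


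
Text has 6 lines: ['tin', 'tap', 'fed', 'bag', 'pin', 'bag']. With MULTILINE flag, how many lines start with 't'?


With MULTILINE flag, ^ matches the start of each line.
Lines: ['tin', 'tap', 'fed', 'bag', 'pin', 'bag']
Checking which lines start with 't':
  Line 1: 'tin' -> MATCH
  Line 2: 'tap' -> MATCH
  Line 3: 'fed' -> no
  Line 4: 'bag' -> no
  Line 5: 'pin' -> no
  Line 6: 'bag' -> no
Matching lines: ['tin', 'tap']
Count: 2

2


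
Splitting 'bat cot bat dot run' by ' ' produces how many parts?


Splitting by ' ' breaks the string at each occurrence of the separator.
Text: 'bat cot bat dot run'
Parts after split:
  Part 1: 'bat'
  Part 2: 'cot'
  Part 3: 'bat'
  Part 4: 'dot'
  Part 5: 'run'
Total parts: 5

5


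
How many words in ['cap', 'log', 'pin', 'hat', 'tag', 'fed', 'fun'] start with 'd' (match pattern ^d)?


Pattern ^d anchors to start of word. Check which words begin with 'd':
  'cap' -> no
  'log' -> no
  'pin' -> no
  'hat' -> no
  'tag' -> no
  'fed' -> no
  'fun' -> no
Matching words: []
Count: 0

0


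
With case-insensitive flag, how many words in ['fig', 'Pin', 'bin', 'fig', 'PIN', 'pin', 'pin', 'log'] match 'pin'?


Case-insensitive matching: compare each word's lowercase form to 'pin'.
  'fig' -> lower='fig' -> no
  'Pin' -> lower='pin' -> MATCH
  'bin' -> lower='bin' -> no
  'fig' -> lower='fig' -> no
  'PIN' -> lower='pin' -> MATCH
  'pin' -> lower='pin' -> MATCH
  'pin' -> lower='pin' -> MATCH
  'log' -> lower='log' -> no
Matches: ['Pin', 'PIN', 'pin', 'pin']
Count: 4

4


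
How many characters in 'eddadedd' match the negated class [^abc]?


Negated class [^abc] matches any char NOT in {a, b, c}
Scanning 'eddadedd':
  pos 0: 'e' -> MATCH
  pos 1: 'd' -> MATCH
  pos 2: 'd' -> MATCH
  pos 3: 'a' -> no (excluded)
  pos 4: 'd' -> MATCH
  pos 5: 'e' -> MATCH
  pos 6: 'd' -> MATCH
  pos 7: 'd' -> MATCH
Total matches: 7

7


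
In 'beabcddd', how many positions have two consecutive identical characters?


Looking for consecutive identical characters in 'beabcddd':
  pos 0-1: 'b' vs 'e' -> different
  pos 1-2: 'e' vs 'a' -> different
  pos 2-3: 'a' vs 'b' -> different
  pos 3-4: 'b' vs 'c' -> different
  pos 4-5: 'c' vs 'd' -> different
  pos 5-6: 'd' vs 'd' -> MATCH ('dd')
  pos 6-7: 'd' vs 'd' -> MATCH ('dd')
Consecutive identical pairs: ['dd', 'dd']
Count: 2

2


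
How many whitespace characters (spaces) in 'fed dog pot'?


\s matches whitespace characters (spaces, tabs, etc.).
Text: 'fed dog pot'
This text has 3 words separated by spaces.
Number of spaces = number of words - 1 = 3 - 1 = 2

2


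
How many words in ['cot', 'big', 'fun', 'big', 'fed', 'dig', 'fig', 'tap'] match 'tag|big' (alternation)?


Alternation 'tag|big' matches either 'tag' or 'big'.
Checking each word:
  'cot' -> no
  'big' -> MATCH
  'fun' -> no
  'big' -> MATCH
  'fed' -> no
  'dig' -> no
  'fig' -> no
  'tap' -> no
Matches: ['big', 'big']
Count: 2

2


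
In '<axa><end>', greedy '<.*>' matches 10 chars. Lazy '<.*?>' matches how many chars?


Greedy '<.*>' tries to match as MUCH as possible.
Lazy '<.*?>' tries to match as LITTLE as possible.

String: '<axa><end>'
Greedy '<.*>' starts at first '<' and extends to the LAST '>': '<axa><end>' (10 chars)
Lazy '<.*?>' starts at first '<' and stops at the FIRST '>': '<axa>' (5 chars)

5


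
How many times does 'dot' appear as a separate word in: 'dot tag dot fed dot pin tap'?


Scanning each word for exact match 'dot':
  Word 1: 'dot' -> MATCH
  Word 2: 'tag' -> no
  Word 3: 'dot' -> MATCH
  Word 4: 'fed' -> no
  Word 5: 'dot' -> MATCH
  Word 6: 'pin' -> no
  Word 7: 'tap' -> no
Total matches: 3

3


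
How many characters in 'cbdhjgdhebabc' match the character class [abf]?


Character class [abf] matches any of: {a, b, f}
Scanning string 'cbdhjgdhebabc' character by character:
  pos 0: 'c' -> no
  pos 1: 'b' -> MATCH
  pos 2: 'd' -> no
  pos 3: 'h' -> no
  pos 4: 'j' -> no
  pos 5: 'g' -> no
  pos 6: 'd' -> no
  pos 7: 'h' -> no
  pos 8: 'e' -> no
  pos 9: 'b' -> MATCH
  pos 10: 'a' -> MATCH
  pos 11: 'b' -> MATCH
  pos 12: 'c' -> no
Total matches: 4

4


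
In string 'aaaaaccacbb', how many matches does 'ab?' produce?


Pattern 'ab?' matches 'a' optionally followed by 'b'.
String: 'aaaaaccacbb'
Scanning left to right for 'a' then checking next char:
  Match 1: 'a' (a not followed by b)
  Match 2: 'a' (a not followed by b)
  Match 3: 'a' (a not followed by b)
  Match 4: 'a' (a not followed by b)
  Match 5: 'a' (a not followed by b)
  Match 6: 'a' (a not followed by b)
Total matches: 6

6


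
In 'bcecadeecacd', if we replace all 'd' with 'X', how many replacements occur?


re.sub('d', 'X', text) replaces every occurrence of 'd' with 'X'.
Text: 'bcecadeecacd'
Scanning for 'd':
  pos 5: 'd' -> replacement #1
  pos 11: 'd' -> replacement #2
Total replacements: 2

2


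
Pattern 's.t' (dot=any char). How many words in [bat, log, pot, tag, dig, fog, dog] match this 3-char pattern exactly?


Pattern 's.t' means: starts with 's', any single char, ends with 't'.
Checking each word (must be exactly 3 chars):
  'bat' (len=3): no
  'log' (len=3): no
  'pot' (len=3): no
  'tag' (len=3): no
  'dig' (len=3): no
  'fog' (len=3): no
  'dog' (len=3): no
Matching words: []
Total: 0

0


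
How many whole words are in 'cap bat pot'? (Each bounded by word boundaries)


Word boundaries (\b) mark the start/end of each word.
Text: 'cap bat pot'
Splitting by whitespace:
  Word 1: 'cap'
  Word 2: 'bat'
  Word 3: 'pot'
Total whole words: 3

3


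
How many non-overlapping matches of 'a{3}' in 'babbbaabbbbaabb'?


Pattern 'a{3}' matches exactly 3 consecutive a's (greedy, non-overlapping).
String: 'babbbaabbbbaabb'
Scanning for runs of a's:
  Run at pos 1: 'a' (length 1) -> 0 match(es)
  Run at pos 5: 'aa' (length 2) -> 0 match(es)
  Run at pos 11: 'aa' (length 2) -> 0 match(es)
Matches found: []
Total: 0

0


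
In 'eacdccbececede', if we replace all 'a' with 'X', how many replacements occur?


re.sub('a', 'X', text) replaces every occurrence of 'a' with 'X'.
Text: 'eacdccbececede'
Scanning for 'a':
  pos 1: 'a' -> replacement #1
Total replacements: 1

1


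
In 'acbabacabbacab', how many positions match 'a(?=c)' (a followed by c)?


Lookahead 'a(?=c)' matches 'a' only when followed by 'c'.
String: 'acbabacabbacab'
Checking each position where char is 'a':
  pos 0: 'a' -> MATCH (next='c')
  pos 3: 'a' -> no (next='b')
  pos 5: 'a' -> MATCH (next='c')
  pos 7: 'a' -> no (next='b')
  pos 10: 'a' -> MATCH (next='c')
  pos 12: 'a' -> no (next='b')
Matching positions: [0, 5, 10]
Count: 3

3


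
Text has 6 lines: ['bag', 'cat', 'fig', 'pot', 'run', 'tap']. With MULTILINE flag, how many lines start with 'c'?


With MULTILINE flag, ^ matches the start of each line.
Lines: ['bag', 'cat', 'fig', 'pot', 'run', 'tap']
Checking which lines start with 'c':
  Line 1: 'bag' -> no
  Line 2: 'cat' -> MATCH
  Line 3: 'fig' -> no
  Line 4: 'pot' -> no
  Line 5: 'run' -> no
  Line 6: 'tap' -> no
Matching lines: ['cat']
Count: 1

1


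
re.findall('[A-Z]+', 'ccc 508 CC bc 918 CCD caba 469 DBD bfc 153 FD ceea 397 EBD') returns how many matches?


Pattern '[A-Z]+' finds one or more uppercase letters.
Text: 'ccc 508 CC bc 918 CCD caba 469 DBD bfc 153 FD ceea 397 EBD'
Scanning for matches:
  Match 1: 'CC'
  Match 2: 'CCD'
  Match 3: 'DBD'
  Match 4: 'FD'
  Match 5: 'EBD'
Total matches: 5

5


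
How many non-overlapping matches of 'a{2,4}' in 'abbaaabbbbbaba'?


Pattern 'a{2,4}' matches between 2 and 4 consecutive a's (greedy).
String: 'abbaaabbbbbaba'
Finding runs of a's and applying greedy matching:
  Run at pos 0: 'a' (length 1)
  Run at pos 3: 'aaa' (length 3)
  Run at pos 11: 'a' (length 1)
  Run at pos 13: 'a' (length 1)
Matches: ['aaa']
Count: 1

1


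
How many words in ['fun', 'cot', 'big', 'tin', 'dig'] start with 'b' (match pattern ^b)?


Pattern ^b anchors to start of word. Check which words begin with 'b':
  'fun' -> no
  'cot' -> no
  'big' -> MATCH (starts with 'b')
  'tin' -> no
  'dig' -> no
Matching words: ['big']
Count: 1

1


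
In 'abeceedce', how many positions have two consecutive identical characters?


Looking for consecutive identical characters in 'abeceedce':
  pos 0-1: 'a' vs 'b' -> different
  pos 1-2: 'b' vs 'e' -> different
  pos 2-3: 'e' vs 'c' -> different
  pos 3-4: 'c' vs 'e' -> different
  pos 4-5: 'e' vs 'e' -> MATCH ('ee')
  pos 5-6: 'e' vs 'd' -> different
  pos 6-7: 'd' vs 'c' -> different
  pos 7-8: 'c' vs 'e' -> different
Consecutive identical pairs: ['ee']
Count: 1

1


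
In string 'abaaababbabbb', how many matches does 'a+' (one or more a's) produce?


Pattern 'a+' matches one or more consecutive a's.
String: 'abaaababbabbb'
Scanning for runs of a:
  Match 1: 'a' (length 1)
  Match 2: 'aaa' (length 3)
  Match 3: 'a' (length 1)
  Match 4: 'a' (length 1)
Total matches: 4

4


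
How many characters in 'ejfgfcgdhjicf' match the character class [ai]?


Character class [ai] matches any of: {a, i}
Scanning string 'ejfgfcgdhjicf' character by character:
  pos 0: 'e' -> no
  pos 1: 'j' -> no
  pos 2: 'f' -> no
  pos 3: 'g' -> no
  pos 4: 'f' -> no
  pos 5: 'c' -> no
  pos 6: 'g' -> no
  pos 7: 'd' -> no
  pos 8: 'h' -> no
  pos 9: 'j' -> no
  pos 10: 'i' -> MATCH
  pos 11: 'c' -> no
  pos 12: 'f' -> no
Total matches: 1

1


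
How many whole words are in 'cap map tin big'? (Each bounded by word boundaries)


Word boundaries (\b) mark the start/end of each word.
Text: 'cap map tin big'
Splitting by whitespace:
  Word 1: 'cap'
  Word 2: 'map'
  Word 3: 'tin'
  Word 4: 'big'
Total whole words: 4

4


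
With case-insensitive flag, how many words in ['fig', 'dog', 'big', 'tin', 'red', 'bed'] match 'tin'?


Case-insensitive matching: compare each word's lowercase form to 'tin'.
  'fig' -> lower='fig' -> no
  'dog' -> lower='dog' -> no
  'big' -> lower='big' -> no
  'tin' -> lower='tin' -> MATCH
  'red' -> lower='red' -> no
  'bed' -> lower='bed' -> no
Matches: ['tin']
Count: 1

1


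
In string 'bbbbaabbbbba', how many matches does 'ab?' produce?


Pattern 'ab?' matches 'a' optionally followed by 'b'.
String: 'bbbbaabbbbba'
Scanning left to right for 'a' then checking next char:
  Match 1: 'a' (a not followed by b)
  Match 2: 'ab' (a followed by b)
  Match 3: 'a' (a not followed by b)
Total matches: 3

3


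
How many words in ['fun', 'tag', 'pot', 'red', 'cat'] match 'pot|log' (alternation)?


Alternation 'pot|log' matches either 'pot' or 'log'.
Checking each word:
  'fun' -> no
  'tag' -> no
  'pot' -> MATCH
  'red' -> no
  'cat' -> no
Matches: ['pot']
Count: 1

1


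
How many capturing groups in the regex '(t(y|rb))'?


To count capturing groups, count each '(' that starts a group.
Pattern: '(t(y|rb))'
Walking through the pattern:
  Position 0: '(' -> group #1
  Position 2: '(' -> group #2
Total capturing groups: 2

2


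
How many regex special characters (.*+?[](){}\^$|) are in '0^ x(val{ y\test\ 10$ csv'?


Regex special characters are: . * + ? [ ] ( ) { } \ ^ $ |
Scanning '0^ x(val{ y\test\ 10$ csv':
  pos 1: '^' -> SPECIAL
  pos 4: '(' -> SPECIAL
  pos 8: '{' -> SPECIAL
  pos 11: '\' -> SPECIAL
  pos 16: '\' -> SPECIAL
  pos 20: '$' -> SPECIAL
Special chars found: ['^', '(', '{', '\\', '\\', '$']
Total: 6

6


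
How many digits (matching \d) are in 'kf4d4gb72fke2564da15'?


\d matches any digit 0-9.
Scanning 'kf4d4gb72fke2564da15':
  pos 2: '4' -> DIGIT
  pos 4: '4' -> DIGIT
  pos 7: '7' -> DIGIT
  pos 8: '2' -> DIGIT
  pos 12: '2' -> DIGIT
  pos 13: '5' -> DIGIT
  pos 14: '6' -> DIGIT
  pos 15: '4' -> DIGIT
  pos 18: '1' -> DIGIT
  pos 19: '5' -> DIGIT
Digits found: ['4', '4', '7', '2', '2', '5', '6', '4', '1', '5']
Total: 10

10


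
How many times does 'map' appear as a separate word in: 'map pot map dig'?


Scanning each word for exact match 'map':
  Word 1: 'map' -> MATCH
  Word 2: 'pot' -> no
  Word 3: 'map' -> MATCH
  Word 4: 'dig' -> no
Total matches: 2

2


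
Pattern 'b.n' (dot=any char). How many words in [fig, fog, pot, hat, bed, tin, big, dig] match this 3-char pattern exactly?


Pattern 'b.n' means: starts with 'b', any single char, ends with 'n'.
Checking each word (must be exactly 3 chars):
  'fig' (len=3): no
  'fog' (len=3): no
  'pot' (len=3): no
  'hat' (len=3): no
  'bed' (len=3): no
  'tin' (len=3): no
  'big' (len=3): no
  'dig' (len=3): no
Matching words: []
Total: 0

0


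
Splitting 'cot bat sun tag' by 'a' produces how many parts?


Splitting by 'a' breaks the string at each occurrence of the separator.
Text: 'cot bat sun tag'
Parts after split:
  Part 1: 'cot b'
  Part 2: 't sun t'
  Part 3: 'g'
Total parts: 3

3


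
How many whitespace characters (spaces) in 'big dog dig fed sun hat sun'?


\s matches whitespace characters (spaces, tabs, etc.).
Text: 'big dog dig fed sun hat sun'
This text has 7 words separated by spaces.
Number of spaces = number of words - 1 = 7 - 1 = 6

6


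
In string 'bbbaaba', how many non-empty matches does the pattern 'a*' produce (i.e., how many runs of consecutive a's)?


Pattern 'a*' matches zero or more a's. We want non-empty runs of consecutive a's.
String: 'bbbaaba'
Walking through the string to find runs of a's:
  Run 1: positions 3-4 -> 'aa'
  Run 2: positions 6-6 -> 'a'
Non-empty runs found: ['aa', 'a']
Count: 2

2


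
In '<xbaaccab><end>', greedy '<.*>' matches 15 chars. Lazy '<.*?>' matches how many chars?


Greedy '<.*>' tries to match as MUCH as possible.
Lazy '<.*?>' tries to match as LITTLE as possible.

String: '<xbaaccab><end>'
Greedy '<.*>' starts at first '<' and extends to the LAST '>': '<xbaaccab><end>' (15 chars)
Lazy '<.*?>' starts at first '<' and stops at the FIRST '>': '<xbaaccab>' (10 chars)

10


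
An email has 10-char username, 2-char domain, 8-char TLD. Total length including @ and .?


An email address has format: username@domain.tld
Username length: 10
'@' character: 1
Domain length: 2
'.' character: 1
TLD length: 8
Total = 10 + 1 + 2 + 1 + 8 = 22

22


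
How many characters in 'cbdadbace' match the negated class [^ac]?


Negated class [^ac] matches any char NOT in {a, c}
Scanning 'cbdadbace':
  pos 0: 'c' -> no (excluded)
  pos 1: 'b' -> MATCH
  pos 2: 'd' -> MATCH
  pos 3: 'a' -> no (excluded)
  pos 4: 'd' -> MATCH
  pos 5: 'b' -> MATCH
  pos 6: 'a' -> no (excluded)
  pos 7: 'c' -> no (excluded)
  pos 8: 'e' -> MATCH
Total matches: 5

5


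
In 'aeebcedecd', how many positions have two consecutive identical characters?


Looking for consecutive identical characters in 'aeebcedecd':
  pos 0-1: 'a' vs 'e' -> different
  pos 1-2: 'e' vs 'e' -> MATCH ('ee')
  pos 2-3: 'e' vs 'b' -> different
  pos 3-4: 'b' vs 'c' -> different
  pos 4-5: 'c' vs 'e' -> different
  pos 5-6: 'e' vs 'd' -> different
  pos 6-7: 'd' vs 'e' -> different
  pos 7-8: 'e' vs 'c' -> different
  pos 8-9: 'c' vs 'd' -> different
Consecutive identical pairs: ['ee']
Count: 1

1


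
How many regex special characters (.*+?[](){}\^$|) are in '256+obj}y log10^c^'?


Regex special characters are: . * + ? [ ] ( ) { } \ ^ $ |
Scanning '256+obj}y log10^c^':
  pos 3: '+' -> SPECIAL
  pos 7: '}' -> SPECIAL
  pos 15: '^' -> SPECIAL
  pos 17: '^' -> SPECIAL
Special chars found: ['+', '}', '^', '^']
Total: 4

4


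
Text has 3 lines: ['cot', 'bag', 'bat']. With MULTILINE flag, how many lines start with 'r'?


With MULTILINE flag, ^ matches the start of each line.
Lines: ['cot', 'bag', 'bat']
Checking which lines start with 'r':
  Line 1: 'cot' -> no
  Line 2: 'bag' -> no
  Line 3: 'bat' -> no
Matching lines: []
Count: 0

0


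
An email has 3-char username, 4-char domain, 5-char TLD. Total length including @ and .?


An email address has format: username@domain.tld
Username length: 3
'@' character: 1
Domain length: 4
'.' character: 1
TLD length: 5
Total = 3 + 1 + 4 + 1 + 5 = 14

14


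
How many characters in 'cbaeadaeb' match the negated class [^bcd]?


Negated class [^bcd] matches any char NOT in {b, c, d}
Scanning 'cbaeadaeb':
  pos 0: 'c' -> no (excluded)
  pos 1: 'b' -> no (excluded)
  pos 2: 'a' -> MATCH
  pos 3: 'e' -> MATCH
  pos 4: 'a' -> MATCH
  pos 5: 'd' -> no (excluded)
  pos 6: 'a' -> MATCH
  pos 7: 'e' -> MATCH
  pos 8: 'b' -> no (excluded)
Total matches: 5

5


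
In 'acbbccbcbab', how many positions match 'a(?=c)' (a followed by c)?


Lookahead 'a(?=c)' matches 'a' only when followed by 'c'.
String: 'acbbccbcbab'
Checking each position where char is 'a':
  pos 0: 'a' -> MATCH (next='c')
  pos 9: 'a' -> no (next='b')
Matching positions: [0]
Count: 1

1


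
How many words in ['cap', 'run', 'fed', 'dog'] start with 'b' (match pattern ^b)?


Pattern ^b anchors to start of word. Check which words begin with 'b':
  'cap' -> no
  'run' -> no
  'fed' -> no
  'dog' -> no
Matching words: []
Count: 0

0


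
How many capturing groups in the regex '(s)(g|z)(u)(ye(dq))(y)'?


To count capturing groups, count each '(' that starts a group.
Pattern: '(s)(g|z)(u)(ye(dq))(y)'
Walking through the pattern:
  Position 0: '(' -> group #1
  Position 3: '(' -> group #2
  Position 8: '(' -> group #3
  Position 11: '(' -> group #4
  Position 14: '(' -> group #5
  Position 19: '(' -> group #6
Total capturing groups: 6

6


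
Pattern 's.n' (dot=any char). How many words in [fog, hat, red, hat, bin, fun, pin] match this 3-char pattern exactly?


Pattern 's.n' means: starts with 's', any single char, ends with 'n'.
Checking each word (must be exactly 3 chars):
  'fog' (len=3): no
  'hat' (len=3): no
  'red' (len=3): no
  'hat' (len=3): no
  'bin' (len=3): no
  'fun' (len=3): no
  'pin' (len=3): no
Matching words: []
Total: 0

0


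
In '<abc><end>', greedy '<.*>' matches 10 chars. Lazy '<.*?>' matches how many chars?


Greedy '<.*>' tries to match as MUCH as possible.
Lazy '<.*?>' tries to match as LITTLE as possible.

String: '<abc><end>'
Greedy '<.*>' starts at first '<' and extends to the LAST '>': '<abc><end>' (10 chars)
Lazy '<.*?>' starts at first '<' and stops at the FIRST '>': '<abc>' (5 chars)

5


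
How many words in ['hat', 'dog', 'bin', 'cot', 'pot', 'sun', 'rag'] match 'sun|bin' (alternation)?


Alternation 'sun|bin' matches either 'sun' or 'bin'.
Checking each word:
  'hat' -> no
  'dog' -> no
  'bin' -> MATCH
  'cot' -> no
  'pot' -> no
  'sun' -> MATCH
  'rag' -> no
Matches: ['bin', 'sun']
Count: 2

2


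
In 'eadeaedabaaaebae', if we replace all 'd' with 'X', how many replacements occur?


re.sub('d', 'X', text) replaces every occurrence of 'd' with 'X'.
Text: 'eadeaedabaaaebae'
Scanning for 'd':
  pos 2: 'd' -> replacement #1
  pos 6: 'd' -> replacement #2
Total replacements: 2

2


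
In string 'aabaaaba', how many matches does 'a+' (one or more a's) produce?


Pattern 'a+' matches one or more consecutive a's.
String: 'aabaaaba'
Scanning for runs of a:
  Match 1: 'aa' (length 2)
  Match 2: 'aaa' (length 3)
  Match 3: 'a' (length 1)
Total matches: 3

3


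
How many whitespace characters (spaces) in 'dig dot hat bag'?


\s matches whitespace characters (spaces, tabs, etc.).
Text: 'dig dot hat bag'
This text has 4 words separated by spaces.
Number of spaces = number of words - 1 = 4 - 1 = 3

3


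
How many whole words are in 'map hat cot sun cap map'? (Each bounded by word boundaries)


Word boundaries (\b) mark the start/end of each word.
Text: 'map hat cot sun cap map'
Splitting by whitespace:
  Word 1: 'map'
  Word 2: 'hat'
  Word 3: 'cot'
  Word 4: 'sun'
  Word 5: 'cap'
  Word 6: 'map'
Total whole words: 6

6


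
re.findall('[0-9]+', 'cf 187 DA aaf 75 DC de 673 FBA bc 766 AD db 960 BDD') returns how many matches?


Pattern '[0-9]+' finds one or more digits.
Text: 'cf 187 DA aaf 75 DC de 673 FBA bc 766 AD db 960 BDD'
Scanning for matches:
  Match 1: '187'
  Match 2: '75'
  Match 3: '673'
  Match 4: '766'
  Match 5: '960'
Total matches: 5

5


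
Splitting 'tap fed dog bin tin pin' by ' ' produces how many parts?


Splitting by ' ' breaks the string at each occurrence of the separator.
Text: 'tap fed dog bin tin pin'
Parts after split:
  Part 1: 'tap'
  Part 2: 'fed'
  Part 3: 'dog'
  Part 4: 'bin'
  Part 5: 'tin'
  Part 6: 'pin'
Total parts: 6

6


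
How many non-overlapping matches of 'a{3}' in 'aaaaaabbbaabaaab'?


Pattern 'a{3}' matches exactly 3 consecutive a's (greedy, non-overlapping).
String: 'aaaaaabbbaabaaab'
Scanning for runs of a's:
  Run at pos 0: 'aaaaaa' (length 6) -> 2 match(es)
  Run at pos 9: 'aa' (length 2) -> 0 match(es)
  Run at pos 12: 'aaa' (length 3) -> 1 match(es)
Matches found: ['aaa', 'aaa', 'aaa']
Total: 3

3


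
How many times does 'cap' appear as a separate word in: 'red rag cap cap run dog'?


Scanning each word for exact match 'cap':
  Word 1: 'red' -> no
  Word 2: 'rag' -> no
  Word 3: 'cap' -> MATCH
  Word 4: 'cap' -> MATCH
  Word 5: 'run' -> no
  Word 6: 'dog' -> no
Total matches: 2

2


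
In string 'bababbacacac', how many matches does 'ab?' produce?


Pattern 'ab?' matches 'a' optionally followed by 'b'.
String: 'bababbacacac'
Scanning left to right for 'a' then checking next char:
  Match 1: 'ab' (a followed by b)
  Match 2: 'ab' (a followed by b)
  Match 3: 'a' (a not followed by b)
  Match 4: 'a' (a not followed by b)
  Match 5: 'a' (a not followed by b)
Total matches: 5

5
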